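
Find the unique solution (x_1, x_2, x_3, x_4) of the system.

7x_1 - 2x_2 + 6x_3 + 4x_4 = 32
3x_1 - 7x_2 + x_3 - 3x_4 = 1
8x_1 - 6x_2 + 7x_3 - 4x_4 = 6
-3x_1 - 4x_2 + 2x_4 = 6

(2, -1, 0, 4)

Forward elimination on [A|b]:
R2 <- R2 - (3/7)*R1:  [     0  -43/7  -11/7  -33/7  -89/7 ]
R3 <- R3 - (8/7)*R1:  [      0   -26/7     1/7   -60/7  -214/7 ]
R4 <- R4 - (-3/7)*R1:  [     0  -34/7   18/7   26/7  138/7 ]
R3 <- R3 - (26/43)*R2:  [       0        0    47/43  -246/43  -984/43 ]
R4 <- R4 - (34/43)*R2:  [       0        0   164/43   320/43  1280/43 ]
R4 <- R4 - (164/47)*R3:  [       0        0        0  1288/47  5152/47 ]
Row echelon form:
[ 7     -2      6        4  |       32 ]
[ 0  -43/7  -11/7    -33/7  |    -89/7 ]
[ 0      0  47/43  -246/43  |  -984/43 ]
[ 0      0      0  1288/47  |  5152/47 ]
Back-substitution:
x_4 = (5152/47) / (1288/47) = 4
x_3 = (-984/43 - (-246/43)*(4)) / (47/43) = 0
x_2 = (-89/7 - (-11/7)*(0) - (-33/7)*(4)) / (-43/7) = -1
x_1 = (32 - (-2)*(-1) - (6)*(0) - (4)*(4)) / 7 = 2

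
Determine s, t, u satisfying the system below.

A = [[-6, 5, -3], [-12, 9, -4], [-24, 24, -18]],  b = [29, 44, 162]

(1, 4, -5)

Forward elimination on [A|b]:
R2 <- R2 - (2)*R1:  [   0   -1    2  -14 ]
R3 <- R3 - (4)*R1:  [  0   4  -6  46 ]
R3 <- R3 - (-4)*R2:  [   0    0    2  -10 ]
Row echelon form:
[ -6   5  -3  |   29 ]
[  0  -1   2  |  -14 ]
[  0   0   2  |  -10 ]
Back-substitution:
u = (-10) / 2 = -5
t = (-14 - (2)*(-5)) / -1 = 4
s = (29 - (5)*(4) - (-3)*(-5)) / -6 = 1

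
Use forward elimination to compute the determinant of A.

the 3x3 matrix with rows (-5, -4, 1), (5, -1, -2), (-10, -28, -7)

Forward elimination:
R2 <- R2 - (-1)*R1:  [  0  -5  -1 ]
R3 <- R3 - (2)*R1:  [   0  -20   -9 ]
R3 <- R3 - (4)*R2:  [  0   0  -5 ]
Upper-triangular form:
[ -5  -4   1 ]
[  0  -5  -1 ]
[  0   0  -5 ]
det(A) = (-1)^0 * (-5) * (-5) * (-5) = -125  (0 row swaps -> sign +1)

det(A) = -125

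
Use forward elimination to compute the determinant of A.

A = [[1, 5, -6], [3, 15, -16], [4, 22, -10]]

Forward elimination:
R2 <- R2 - (3)*R1:  [ 0  0  2 ]
R3 <- R3 - (4)*R1:  [  0   2  14 ]
R2 <-> R3   (pivot in column 2 was zero)
[ 1  5  -6 ]
[ 0  2  14 ]
[ 0  0   2 ]
Upper-triangular form:
[ 1  5  -6 ]
[ 0  2  14 ]
[ 0  0   2 ]
det(A) = (-1)^1 * (1) * (2) * (2) = -4  (1 row swap -> sign -1)

det(A) = -4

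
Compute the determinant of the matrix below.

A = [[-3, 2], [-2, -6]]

Forward elimination:
R2 <- R2 - (2/3)*R1:  [     0  -22/3 ]
Upper-triangular form:
[ -3      2 ]
[  0  -22/3 ]
det(A) = (-1)^0 * (-3) * (-22/3) = 22  (0 row swaps -> sign +1)

det(A) = 22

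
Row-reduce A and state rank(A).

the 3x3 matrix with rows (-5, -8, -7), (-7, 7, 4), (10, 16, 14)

rank(A) = 2

Row reduction:
R2 <- R2 - (7/5)*R1:  [    0  91/5  69/5 ]
R3 <- R3 - (-2)*R1:  [ 0  0  0 ]
Row echelon form:
[ -5    -8    -7 ]
[  0  91/5  69/5 ]
[  0     0     0 ]
Nonzero rows / pivot columns: 2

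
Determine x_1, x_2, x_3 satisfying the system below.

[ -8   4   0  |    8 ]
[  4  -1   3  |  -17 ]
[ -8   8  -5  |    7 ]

Forward elimination on [A|b]:
R2 <- R2 - (-1/2)*R1:  [   0    1    3  -13 ]
R3 <- R3 - (1)*R1:  [  0   4  -5  -1 ]
R3 <- R3 - (4)*R2:  [   0    0  -17   51 ]
Row echelon form:
[ -8  4    0  |    8 ]
[  0  1    3  |  -13 ]
[  0  0  -17  |   51 ]
Back-substitution:
x_3 = (51) / -17 = -3
x_2 = (-13 - (3)*(-3)) / 1 = -4
x_1 = (8 - (4)*(-4)) / -8 = -3

(-3, -4, -3)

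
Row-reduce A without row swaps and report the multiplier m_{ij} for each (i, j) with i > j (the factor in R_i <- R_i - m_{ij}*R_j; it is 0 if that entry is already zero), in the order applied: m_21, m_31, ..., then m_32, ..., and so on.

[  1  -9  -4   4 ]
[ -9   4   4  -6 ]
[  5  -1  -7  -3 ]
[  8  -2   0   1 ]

multipliers: -9, 5, 8, -4/7, -10/11, -224/407

Forward elimination:
R2 <- R2 - (-9)*R1:  [   0  -77  -32   30 ]
R3 <- R3 - (5)*R1:  [   0   44   13  -23 ]
R4 <- R4 - (8)*R1:  [   0   70   32  -31 ]
R3 <- R3 - (-4/7)*R2:  [     0      0  -37/7  -41/7 ]
R4 <- R4 - (-10/11)*R2:  [      0       0   32/11  -41/11 ]
R4 <- R4 - (-224/407)*R3:  [         0          0          0  -2829/407 ]
Multipliers (in order of application): m_{21} = -9, m_{31} = 5, m_{41} = 8, m_{32} = -4/7, m_{42} = -10/11, m_{43} = -224/407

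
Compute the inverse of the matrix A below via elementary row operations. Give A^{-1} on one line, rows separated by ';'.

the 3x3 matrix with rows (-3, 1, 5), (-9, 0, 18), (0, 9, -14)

inverse = [18/5 -59/45 -2/5; 14/5 -14/15 -1/5; 9/5 -3/5 -1/5]

Gauss-Jordan on [A | I]:
R1 <- (1/-3)*R1:  [    1  -1/3  -5/3  |  -1/3     0     0 ]
R2 <- R2 - (-9)*R1:  [  0  -3   3  |  -3   1   0 ]
R2 <- (1/-3)*R2:  [    0     1    -1  |     1  -1/3     0 ]
R1 <- R1 - (-1/3)*R2:  [    1     0    -2  |     0  -1/9     0 ]
R3 <- R3 - (9)*R2:  [  0   0  -5  |  -9   3   1 ]
R3 <- (1/-5)*R3:  [    0     0     1  |   9/5  -3/5  -1/5 ]
R1 <- R1 - (-2)*R3:  [      1       0       0  |    18/5  -59/45    -2/5 ]
R2 <- R2 - (-1)*R3:  [      0       1       0  |    14/5  -14/15    -1/5 ]
Right block of [I | A^{-1}] is the inverse:
[ 18/5  -59/45  -2/5 ]
[ 14/5  -14/15  -1/5 ]
[  9/5    -3/5  -1/5 ]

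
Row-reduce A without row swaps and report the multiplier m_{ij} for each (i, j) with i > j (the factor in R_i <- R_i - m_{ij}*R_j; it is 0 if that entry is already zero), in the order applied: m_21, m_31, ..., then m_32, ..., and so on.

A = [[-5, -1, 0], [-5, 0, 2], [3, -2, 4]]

multipliers: 1, -3/5, -13/5

Forward elimination:
R2 <- R2 - (1)*R1:  [ 0  1  2 ]
R3 <- R3 - (-3/5)*R1:  [     0  -13/5      4 ]
R3 <- R3 - (-13/5)*R2:  [    0     0  46/5 ]
Multipliers (in order of application): m_{21} = 1, m_{31} = -3/5, m_{32} = -13/5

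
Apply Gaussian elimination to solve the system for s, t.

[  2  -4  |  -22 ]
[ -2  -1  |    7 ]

Forward elimination on [A|b]:
R2 <- R2 - (-1)*R1:  [   0   -5  -15 ]
Row echelon form:
[ 2  -4  |  -22 ]
[ 0  -5  |  -15 ]
Back-substitution:
t = (-15) / -5 = 3
s = (-22 - (-4)*(3)) / 2 = -5

(-5, 3)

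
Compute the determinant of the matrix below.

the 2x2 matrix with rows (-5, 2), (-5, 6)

det(A) = -20

Forward elimination:
R2 <- R2 - (1)*R1:  [ 0  4 ]
Upper-triangular form:
[ -5  2 ]
[  0  4 ]
det(A) = (-1)^0 * (-5) * (4) = -20  (0 row swaps -> sign +1)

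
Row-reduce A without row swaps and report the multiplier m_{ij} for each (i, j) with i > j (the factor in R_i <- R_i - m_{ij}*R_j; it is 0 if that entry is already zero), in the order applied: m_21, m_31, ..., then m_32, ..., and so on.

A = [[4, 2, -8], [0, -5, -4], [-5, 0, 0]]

Forward elimination:
R2: entry in column 1 is already 0 -> m_{21} = 0 (no row operation needed)
R3 <- R3 - (-5/4)*R1:  [   0  5/2  -10 ]
R3 <- R3 - (-1/2)*R2:  [   0    0  -12 ]
Multipliers (in order of application): m_{21} = 0, m_{31} = -5/4, m_{32} = -1/2

multipliers: 0, -5/4, -1/2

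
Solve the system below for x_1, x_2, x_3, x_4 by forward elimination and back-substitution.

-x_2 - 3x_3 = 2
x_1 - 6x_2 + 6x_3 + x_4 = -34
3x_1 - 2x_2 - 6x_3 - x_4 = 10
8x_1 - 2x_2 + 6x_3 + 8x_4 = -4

Forward elimination on [A|b]:
R1 <-> R2   (pivot in column 1 was zero)
[ 1  -6   6   1  -34 ]
[ 0  -1  -3   0    2 ]
[ 3  -2  -6  -1   10 ]
[ 8  -2   6   8   -4 ]
R3 <- R3 - (3)*R1:  [   0   16  -24   -4  112 ]
R4 <- R4 - (8)*R1:  [   0   46  -42    0  268 ]
R3 <- R3 - (-16)*R2:  [   0    0  -72   -4  144 ]
R4 <- R4 - (-46)*R2:  [    0     0  -180     0   360 ]
R4 <- R4 - (5/2)*R3:  [  0   0   0  10   0 ]
Row echelon form:
[ 1  -6    6   1  |  -34 ]
[ 0  -1   -3   0  |    2 ]
[ 0   0  -72  -4  |  144 ]
[ 0   0    0  10  |    0 ]
Back-substitution:
x_4 = (0) / 10 = 0
x_3 = (144 - (-4)*(0)) / -72 = -2
x_2 = (2 - (-3)*(-2)) / -1 = 4
x_1 = (-34 - (-6)*(4) - (6)*(-2) - (1)*(0)) / 1 = 2

(2, 4, -2, 0)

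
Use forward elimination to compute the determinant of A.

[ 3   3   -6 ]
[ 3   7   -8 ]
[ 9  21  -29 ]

Forward elimination:
R2 <- R2 - (1)*R1:  [  0   4  -2 ]
R3 <- R3 - (3)*R1:  [   0   12  -11 ]
R3 <- R3 - (3)*R2:  [  0   0  -5 ]
Upper-triangular form:
[ 3  3  -6 ]
[ 0  4  -2 ]
[ 0  0  -5 ]
det(A) = (-1)^0 * (3) * (4) * (-5) = -60  (0 row swaps -> sign +1)

det(A) = -60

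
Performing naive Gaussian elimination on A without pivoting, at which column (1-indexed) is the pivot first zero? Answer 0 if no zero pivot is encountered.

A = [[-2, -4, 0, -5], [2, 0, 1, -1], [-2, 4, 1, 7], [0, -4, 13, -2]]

first zero-pivot column = 0

Naive forward elimination:
R2 <- R2 - (-1)*R1:  [  0  -4   1  -6 ]
R3 <- R3 - (1)*R1:  [  0   8   1  12 ]
R3 <- R3 - (-2)*R2:  [ 0  0  3  0 ]
R4 <- R4 - (1)*R2:  [  0   0  12   4 ]
R4 <- R4 - (4)*R3:  [ 0  0  0  4 ]
All pivots nonzero; naive elimination completes without hitting a zero pivot.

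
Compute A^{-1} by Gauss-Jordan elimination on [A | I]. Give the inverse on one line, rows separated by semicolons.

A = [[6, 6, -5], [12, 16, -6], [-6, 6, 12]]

inverse = [-19/10 17/20 -11/30; 9/10 -7/20 1/5; -7/5 3/5 -1/5]

Gauss-Jordan on [A | I]:
R1 <- (1/6)*R1:  [    1     1  -5/6  |   1/6     0     0 ]
R2 <- R2 - (12)*R1:  [  0   4   4  |  -2   1   0 ]
R3 <- R3 - (-6)*R1:  [  0  12   7  |   1   0   1 ]
R2 <- (1/4)*R2:  [    0     1     1  |  -1/2   1/4     0 ]
R1 <- R1 - (1)*R2:  [     1      0  -11/6  |    2/3   -1/4      0 ]
R3 <- R3 - (12)*R2:  [  0   0  -5  |   7  -3   1 ]
R3 <- (1/-5)*R3:  [    0     0     1  |  -7/5   3/5  -1/5 ]
R1 <- R1 - (-11/6)*R3:  [      1       0       0  |  -19/10   17/20  -11/30 ]
R2 <- R2 - (1)*R3:  [     0      1      0  |   9/10  -7/20    1/5 ]
Right block of [I | A^{-1}] is the inverse:
[ -19/10  17/20  -11/30 ]
[   9/10  -7/20     1/5 ]
[   -7/5    3/5    -1/5 ]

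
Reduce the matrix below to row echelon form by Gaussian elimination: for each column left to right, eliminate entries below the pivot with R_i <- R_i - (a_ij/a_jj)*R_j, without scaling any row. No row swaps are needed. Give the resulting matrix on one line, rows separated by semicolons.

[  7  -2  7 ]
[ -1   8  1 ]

REF = [7 -2 7; 0 54/7 2]

Forward elimination:
R2 <- R2 - (-1/7)*R1:  [    0  54/7     2 ]
Row echelon form:
[ 7    -2  7 ]
[ 0  54/7  2 ]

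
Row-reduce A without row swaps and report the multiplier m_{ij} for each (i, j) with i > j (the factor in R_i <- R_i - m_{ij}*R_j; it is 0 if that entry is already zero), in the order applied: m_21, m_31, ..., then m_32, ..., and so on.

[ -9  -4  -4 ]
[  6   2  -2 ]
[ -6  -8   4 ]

multipliers: -2/3, 2/3, 8

Forward elimination:
R2 <- R2 - (-2/3)*R1:  [     0   -2/3  -14/3 ]
R3 <- R3 - (2/3)*R1:  [     0  -16/3   20/3 ]
R3 <- R3 - (8)*R2:  [  0   0  44 ]
Multipliers (in order of application): m_{21} = -2/3, m_{31} = 2/3, m_{32} = 8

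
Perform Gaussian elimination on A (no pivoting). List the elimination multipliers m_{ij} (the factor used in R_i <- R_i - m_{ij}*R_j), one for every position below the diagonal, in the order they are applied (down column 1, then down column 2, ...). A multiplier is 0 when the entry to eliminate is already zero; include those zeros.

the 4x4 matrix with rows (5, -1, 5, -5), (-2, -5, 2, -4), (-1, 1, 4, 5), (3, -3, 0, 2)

multipliers: -2/5, -1/5, 3/5, -4/27, 4/9, -129/151

Forward elimination:
R2 <- R2 - (-2/5)*R1:  [     0  -27/5      4     -6 ]
R3 <- R3 - (-1/5)*R1:  [   0  4/5    5    4 ]
R4 <- R4 - (3/5)*R1:  [     0  -12/5     -3      5 ]
R3 <- R3 - (-4/27)*R2:  [      0       0  151/27    28/9 ]
R4 <- R4 - (4/9)*R2:  [     0      0  -43/9   23/3 ]
R4 <- R4 - (-129/151)*R3:  [        0         0         0  1559/151 ]
Multipliers (in order of application): m_{21} = -2/5, m_{31} = -1/5, m_{41} = 3/5, m_{32} = -4/27, m_{42} = 4/9, m_{43} = -129/151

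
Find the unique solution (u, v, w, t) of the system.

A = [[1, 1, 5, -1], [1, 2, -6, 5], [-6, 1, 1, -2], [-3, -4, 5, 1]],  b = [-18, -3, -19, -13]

Forward elimination on [A|b]:
R2 <- R2 - (1)*R1:  [   0    1  -11    6   15 ]
R3 <- R3 - (-6)*R1:  [    0     7    31    -8  -127 ]
R4 <- R4 - (-3)*R1:  [   0   -1   20   -2  -67 ]
R3 <- R3 - (7)*R2:  [    0     0   108   -50  -232 ]
R4 <- R4 - (-1)*R2:  [   0    0    9    4  -52 ]
R4 <- R4 - (1/12)*R3:  [     0      0      0   49/6  -98/3 ]
Row echelon form:
[ 1  1    5    -1  |    -18 ]
[ 0  1  -11     6  |     15 ]
[ 0  0  108   -50  |   -232 ]
[ 0  0    0  49/6  |  -98/3 ]
Back-substitution:
t = (-98/3) / (49/6) = -4
w = (-232 - (-50)*(-4)) / 108 = -4
v = (15 - (-11)*(-4) - (6)*(-4)) / 1 = -5
u = (-18 - (1)*(-5) - (5)*(-4) - (-1)*(-4)) / 1 = 3

(3, -5, -4, -4)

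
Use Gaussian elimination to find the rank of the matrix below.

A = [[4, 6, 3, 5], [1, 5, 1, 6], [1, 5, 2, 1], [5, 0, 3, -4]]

Row reduction:
R2 <- R2 - (1/4)*R1:  [    0   7/2   1/4  19/4 ]
R3 <- R3 - (1/4)*R1:  [    0   7/2   5/4  -1/4 ]
R4 <- R4 - (5/4)*R1:  [     0  -15/2   -3/4  -41/4 ]
R3 <- R3 - (1)*R2:  [  0   0   1  -5 ]
R4 <- R4 - (-15/7)*R2:  [     0      0  -3/14  -1/14 ]
R4 <- R4 - (-3/14)*R3:  [    0     0     0  -8/7 ]
Row echelon form:
[ 4    6    3     5 ]
[ 0  7/2  1/4  19/4 ]
[ 0    0    1    -5 ]
[ 0    0    0  -8/7 ]
Nonzero rows / pivot columns: 4

rank(A) = 4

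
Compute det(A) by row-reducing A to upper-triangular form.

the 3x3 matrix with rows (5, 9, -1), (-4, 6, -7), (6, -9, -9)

Forward elimination:
R2 <- R2 - (-4/5)*R1:  [     0   66/5  -39/5 ]
R3 <- R3 - (6/5)*R1:  [     0  -99/5  -39/5 ]
R3 <- R3 - (-3/2)*R2:  [     0      0  -39/2 ]
Upper-triangular form:
[ 5     9     -1 ]
[ 0  66/5  -39/5 ]
[ 0     0  -39/2 ]
det(A) = (-1)^0 * (5) * (66/5) * (-39/2) = -1287  (0 row swaps -> sign +1)

det(A) = -1287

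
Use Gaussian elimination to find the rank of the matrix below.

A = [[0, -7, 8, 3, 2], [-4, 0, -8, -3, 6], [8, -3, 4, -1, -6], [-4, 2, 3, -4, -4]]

Row reduction:
R1 <-> R2   (pivot in column 1 was zero)
[ -4   0  -8  -3   6 ]
[  0  -7   8   3   2 ]
[  8  -3   4  -1  -6 ]
[ -4   2   3  -4  -4 ]
R3 <- R3 - (-2)*R1:  [   0   -3  -12   -7    6 ]
R4 <- R4 - (1)*R1:  [   0    2   11   -1  -10 ]
R3 <- R3 - (3/7)*R2:  [      0       0  -108/7   -58/7    36/7 ]
R4 <- R4 - (-2/7)*R2:  [     0      0   93/7   -1/7  -66/7 ]
R4 <- R4 - (-31/36)*R3:  [       0        0        0  -131/18       -5 ]
Row echelon form:
[ -4   0      -8       -3     6 ]
[  0  -7       8        3     2 ]
[  0   0  -108/7    -58/7  36/7 ]
[  0   0       0  -131/18    -5 ]
Nonzero rows / pivot columns: 4

rank(A) = 4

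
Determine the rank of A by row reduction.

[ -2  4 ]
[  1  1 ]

rank(A) = 2

Row reduction:
R2 <- R2 - (-1/2)*R1:  [ 0  3 ]
Row echelon form:
[ -2  4 ]
[  0  3 ]
Nonzero rows / pivot columns: 2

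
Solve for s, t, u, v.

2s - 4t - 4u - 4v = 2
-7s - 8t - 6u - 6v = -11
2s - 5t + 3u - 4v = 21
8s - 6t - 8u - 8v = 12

Forward elimination on [A|b]:
R2 <- R2 - (-7/2)*R1:  [   0  -22  -20  -20   -4 ]
R3 <- R3 - (1)*R1:  [  0  -1   7   0  19 ]
R4 <- R4 - (4)*R1:  [  0  10   8   8   4 ]
R3 <- R3 - (1/22)*R2:  [      0       0   87/11   10/11  211/11 ]
R4 <- R4 - (-5/11)*R2:  [      0       0  -12/11  -12/11   24/11 ]
R4 <- R4 - (-4/29)*R3:  [      0       0       0  -28/29  140/29 ]
Row echelon form:
[ 2   -4     -4      -4  |       2 ]
[ 0  -22    -20     -20  |      -4 ]
[ 0    0  87/11   10/11  |  211/11 ]
[ 0    0      0  -28/29  |  140/29 ]
Back-substitution:
v = (140/29) / (-28/29) = -5
u = (211/11 - (10/11)*(-5)) / (87/11) = 3
t = (-4 - (-20)*(3) - (-20)*(-5)) / -22 = 2
s = (2 - (-4)*(2) - (-4)*(3) - (-4)*(-5)) / 2 = 1

(1, 2, 3, -5)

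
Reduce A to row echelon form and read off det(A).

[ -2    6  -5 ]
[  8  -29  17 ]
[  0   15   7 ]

Forward elimination:
R2 <- R2 - (-4)*R1:  [  0  -5  -3 ]
R3 <- R3 - (-3)*R2:  [  0   0  -2 ]
Upper-triangular form:
[ -2   6  -5 ]
[  0  -5  -3 ]
[  0   0  -2 ]
det(A) = (-1)^0 * (-2) * (-5) * (-2) = -20  (0 row swaps -> sign +1)

det(A) = -20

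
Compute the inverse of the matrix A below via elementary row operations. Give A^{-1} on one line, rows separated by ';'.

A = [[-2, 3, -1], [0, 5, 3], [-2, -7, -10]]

inverse = [-29/30 37/30 7/15; -1/5 3/5 1/5; 1/3 -2/3 -1/3]

Gauss-Jordan on [A | I]:
R1 <- (1/-2)*R1:  [    1  -3/2   1/2  |  -1/2     0     0 ]
R3 <- R3 - (-2)*R1:  [   0  -10   -9  |   -1    0    1 ]
R2 <- (1/5)*R2:  [   0    1  3/5  |    0  1/5    0 ]
R1 <- R1 - (-3/2)*R2:  [    1     0   7/5  |  -1/2  3/10     0 ]
R3 <- R3 - (-10)*R2:  [  0   0  -3  |  -1   2   1 ]
R3 <- (1/-3)*R3:  [    0     0     1  |   1/3  -2/3  -1/3 ]
R1 <- R1 - (7/5)*R3:  [      1       0       0  |  -29/30   37/30    7/15 ]
R2 <- R2 - (3/5)*R3:  [    0     1     0  |  -1/5   3/5   1/5 ]
Right block of [I | A^{-1}] is the inverse:
[ -29/30  37/30  7/15 ]
[   -1/5    3/5   1/5 ]
[    1/3   -2/3  -1/3 ]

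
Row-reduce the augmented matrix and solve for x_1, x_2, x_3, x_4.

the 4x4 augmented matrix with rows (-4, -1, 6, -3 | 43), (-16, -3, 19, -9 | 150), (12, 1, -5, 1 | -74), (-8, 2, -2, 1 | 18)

Forward elimination on [A|b]:
R2 <- R2 - (4)*R1:  [   0    1   -5    3  -22 ]
R3 <- R3 - (-3)*R1:  [  0  -2  13  -8  55 ]
R4 <- R4 - (2)*R1:  [   0    4  -14    7  -68 ]
R3 <- R3 - (-2)*R2:  [  0   0   3  -2  11 ]
R4 <- R4 - (4)*R2:  [  0   0   6  -5  20 ]
R4 <- R4 - (2)*R3:  [  0   0   0  -1  -2 ]
Row echelon form:
[ -4  -1   6  -3  |   43 ]
[  0   1  -5   3  |  -22 ]
[  0   0   3  -2  |   11 ]
[  0   0   0  -1  |   -2 ]
Back-substitution:
x_4 = (-2) / -1 = 2
x_3 = (11 - (-2)*(2)) / 3 = 5
x_2 = (-22 - (-5)*(5) - (3)*(2)) / 1 = -3
x_1 = (43 - (-1)*(-3) - (6)*(5) - (-3)*(2)) / -4 = -4

(-4, -3, 5, 2)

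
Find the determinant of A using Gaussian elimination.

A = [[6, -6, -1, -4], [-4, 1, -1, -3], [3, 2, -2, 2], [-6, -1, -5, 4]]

Forward elimination:
R2 <- R2 - (-2/3)*R1:  [     0     -3   -5/3  -17/3 ]
R3 <- R3 - (1/2)*R1:  [    0     5  -3/2     4 ]
R4 <- R4 - (-1)*R1:  [  0  -7  -6   0 ]
R3 <- R3 - (-5/3)*R2:  [      0       0  -77/18   -49/9 ]
R4 <- R4 - (7/3)*R2:  [     0      0  -19/9  119/9 ]
R4 <- R4 - (38/77)*R3:  [      0       0       0  175/11 ]
Upper-triangular form:
[ 6  -6      -1      -4 ]
[ 0  -3    -5/3   -17/3 ]
[ 0   0  -77/18   -49/9 ]
[ 0   0       0  175/11 ]
det(A) = (-1)^0 * (6) * (-3) * (-77/18) * (175/11) = 1225  (0 row swaps -> sign +1)

det(A) = 1225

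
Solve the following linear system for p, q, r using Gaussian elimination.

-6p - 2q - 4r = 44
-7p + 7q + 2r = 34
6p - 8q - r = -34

Forward elimination on [A|b]:
R2 <- R2 - (7/6)*R1:  [     0   28/3   20/3  -52/3 ]
R3 <- R3 - (-1)*R1:  [   0  -10   -5   10 ]
R3 <- R3 - (-15/14)*R2:  [     0      0   15/7  -60/7 ]
Row echelon form:
[ -6    -2    -4  |     44 ]
[  0  28/3  20/3  |  -52/3 ]
[  0     0  15/7  |  -60/7 ]
Back-substitution:
r = (-60/7) / (15/7) = -4
q = (-52/3 - (20/3)*(-4)) / (28/3) = 1
p = (44 - (-2)*(1) - (-4)*(-4)) / -6 = -5

(-5, 1, -4)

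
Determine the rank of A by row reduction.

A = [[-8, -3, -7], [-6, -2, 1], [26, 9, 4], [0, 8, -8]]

rank(A) = 3

Row reduction:
R2 <- R2 - (3/4)*R1:  [    0   1/4  25/4 ]
R3 <- R3 - (-13/4)*R1:  [     0   -3/4  -75/4 ]
R3 <- R3 - (-3)*R2:  [ 0  0  0 ]
R4 <- R4 - (32)*R2:  [    0     0  -208 ]
R3 <-> R4   (pivot in column 3 was zero)
[ -8   -3    -7 ]
[  0  1/4  25/4 ]
[  0    0  -208 ]
[  0    0     0 ]
Row echelon form:
[ -8   -3    -7 ]
[  0  1/4  25/4 ]
[  0    0  -208 ]
[  0    0     0 ]
Nonzero rows / pivot columns: 3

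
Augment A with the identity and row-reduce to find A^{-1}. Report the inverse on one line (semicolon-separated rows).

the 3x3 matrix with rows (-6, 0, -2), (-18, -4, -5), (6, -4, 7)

inverse = [-1/2 1/12 -1/12; 1 -5/16 1/16; 1 -1/4 1/4]

Gauss-Jordan on [A | I]:
R1 <- (1/-6)*R1:  [    1     0   1/3  |  -1/6     0     0 ]
R2 <- R2 - (-18)*R1:  [  0  -4   1  |  -3   1   0 ]
R3 <- R3 - (6)*R1:  [  0  -4   5  |   1   0   1 ]
R2 <- (1/-4)*R2:  [    0     1  -1/4  |   3/4  -1/4     0 ]
R3 <- R3 - (-4)*R2:  [  0   0   4  |   4  -1   1 ]
R3 <- (1/4)*R3:  [    0     0     1  |     1  -1/4   1/4 ]
R1 <- R1 - (1/3)*R3:  [     1      0      0  |   -1/2   1/12  -1/12 ]
R2 <- R2 - (-1/4)*R3:  [     0      1      0  |      1  -5/16   1/16 ]
Right block of [I | A^{-1}] is the inverse:
[ -1/2   1/12  -1/12 ]
[    1  -5/16   1/16 ]
[    1   -1/4    1/4 ]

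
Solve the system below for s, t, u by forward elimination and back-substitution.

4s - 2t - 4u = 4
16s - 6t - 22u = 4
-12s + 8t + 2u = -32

(3, 0, 2)

Forward elimination on [A|b]:
R2 <- R2 - (4)*R1:  [   0    2   -6  -12 ]
R3 <- R3 - (-3)*R1:  [   0    2  -10  -20 ]
R3 <- R3 - (1)*R2:  [  0   0  -4  -8 ]
Row echelon form:
[ 4  -2  -4  |    4 ]
[ 0   2  -6  |  -12 ]
[ 0   0  -4  |   -8 ]
Back-substitution:
u = (-8) / -4 = 2
t = (-12 - (-6)*(2)) / 2 = 0
s = (4 - (-2)*(0) - (-4)*(2)) / 4 = 3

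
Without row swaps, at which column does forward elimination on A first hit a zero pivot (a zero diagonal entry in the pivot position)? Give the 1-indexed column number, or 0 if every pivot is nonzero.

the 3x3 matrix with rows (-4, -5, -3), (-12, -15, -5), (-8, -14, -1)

first zero-pivot column = 2

Naive forward elimination:
R2 <- R2 - (3)*R1:  [ 0  0  4 ]
R3 <- R3 - (2)*R1:  [  0  -4   5 ]
Matrix at this point:
[ -4  -5  -3 ]
[  0   0   4 ]
[  0  -4   5 ]
Pivot entry (2,2) is zero but row 3 has -4 in column 2 -> naive elimination stops; a row interchange (e.g. R2 <-> R3) would be required here.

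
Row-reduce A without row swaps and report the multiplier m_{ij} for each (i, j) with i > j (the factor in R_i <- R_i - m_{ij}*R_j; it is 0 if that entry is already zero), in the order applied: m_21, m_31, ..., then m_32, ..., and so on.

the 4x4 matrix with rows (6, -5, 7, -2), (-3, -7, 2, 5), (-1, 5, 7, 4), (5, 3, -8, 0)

multipliers: -1/2, -1/6, 5/6, -25/57, -43/57, -184/201

Forward elimination:
R2 <- R2 - (-1/2)*R1:  [     0  -19/2   11/2      4 ]
R3 <- R3 - (-1/6)*R1:  [    0  25/6  49/6  11/3 ]
R4 <- R4 - (5/6)*R1:  [     0   43/6  -83/6    5/3 ]
R3 <- R3 - (-25/57)*R2:  [      0       0  201/19  103/19 ]
R4 <- R4 - (-43/57)*R2:  [       0        0  -184/19    89/19 ]
R4 <- R4 - (-184/201)*R3:  [        0         0         0  1939/201 ]
Multipliers (in order of application): m_{21} = -1/2, m_{31} = -1/6, m_{41} = 5/6, m_{32} = -25/57, m_{42} = -43/57, m_{43} = -184/201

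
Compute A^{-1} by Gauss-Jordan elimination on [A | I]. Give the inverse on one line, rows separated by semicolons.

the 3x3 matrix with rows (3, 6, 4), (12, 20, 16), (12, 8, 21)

Gauss-Jordan on [A | I]:
R1 <- (1/3)*R1:  [   1    2  4/3  |  1/3    0    0 ]
R2 <- R2 - (12)*R1:  [  0  -4   0  |  -4   1   0 ]
R3 <- R3 - (12)*R1:  [   0  -16    5  |   -4    0    1 ]
R2 <- (1/-4)*R2:  [    0     1     0  |     1  -1/4     0 ]
R1 <- R1 - (2)*R2:  [    1     0   4/3  |  -5/3   1/2     0 ]
R3 <- R3 - (-16)*R2:  [  0   0   5  |  12  -4   1 ]
R3 <- (1/5)*R3:  [    0     0     1  |  12/5  -4/5   1/5 ]
R1 <- R1 - (4/3)*R3:  [      1       0       0  |  -73/15   47/30   -4/15 ]
Right block of [I | A^{-1}] is the inverse:
[ -73/15  47/30  -4/15 ]
[      1   -1/4      0 ]
[   12/5   -4/5    1/5 ]

inverse = [-73/15 47/30 -4/15; 1 -1/4 0; 12/5 -4/5 1/5]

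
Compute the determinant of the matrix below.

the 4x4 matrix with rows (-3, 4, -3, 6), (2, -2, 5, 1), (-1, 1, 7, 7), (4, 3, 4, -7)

det(A) = 606

Forward elimination:
R2 <- R2 - (-2/3)*R1:  [   0  2/3    3    5 ]
R3 <- R3 - (1/3)*R1:  [    0  -1/3     8     5 ]
R4 <- R4 - (-4/3)*R1:  [    0  25/3     0     1 ]
R3 <- R3 - (-1/2)*R2:  [    0     0  19/2  15/2 ]
R4 <- R4 - (25/2)*R2:  [      0       0   -75/2  -123/2 ]
R4 <- R4 - (-75/19)*R3:  [       0        0        0  -606/19 ]
Upper-triangular form:
[ -3    4    -3        6 ]
[  0  2/3     3        5 ]
[  0    0  19/2     15/2 ]
[  0    0     0  -606/19 ]
det(A) = (-1)^0 * (-3) * (2/3) * (19/2) * (-606/19) = 606  (0 row swaps -> sign +1)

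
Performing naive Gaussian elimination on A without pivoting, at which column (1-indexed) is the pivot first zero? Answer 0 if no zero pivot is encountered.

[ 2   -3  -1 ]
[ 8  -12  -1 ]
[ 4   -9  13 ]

first zero-pivot column = 2

Naive forward elimination:
R2 <- R2 - (4)*R1:  [ 0  0  3 ]
R3 <- R3 - (2)*R1:  [  0  -3  15 ]
Matrix at this point:
[ 2  -3  -1 ]
[ 0   0   3 ]
[ 0  -3  15 ]
Pivot entry (2,2) is zero but row 3 has -3 in column 2 -> naive elimination stops; a row interchange (e.g. R2 <-> R3) would be required here.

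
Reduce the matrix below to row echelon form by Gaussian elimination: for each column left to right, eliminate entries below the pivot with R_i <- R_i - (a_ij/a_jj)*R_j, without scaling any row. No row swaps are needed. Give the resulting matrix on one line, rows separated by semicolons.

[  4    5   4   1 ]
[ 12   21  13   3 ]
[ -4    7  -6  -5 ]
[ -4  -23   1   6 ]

Forward elimination:
R2 <- R2 - (3)*R1:  [ 0  6  1  0 ]
R3 <- R3 - (-1)*R1:  [  0  12  -2  -4 ]
R4 <- R4 - (-1)*R1:  [   0  -18    5    7 ]
R3 <- R3 - (2)*R2:  [  0   0  -4  -4 ]
R4 <- R4 - (-3)*R2:  [ 0  0  8  7 ]
R4 <- R4 - (-2)*R3:  [  0   0   0  -1 ]
Row echelon form:
[ 4  5   4   1 ]
[ 0  6   1   0 ]
[ 0  0  -4  -4 ]
[ 0  0   0  -1 ]

REF = [4 5 4 1; 0 6 1 0; 0 0 -4 -4; 0 0 0 -1]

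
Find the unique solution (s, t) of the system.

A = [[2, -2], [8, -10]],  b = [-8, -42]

Forward elimination on [A|b]:
R2 <- R2 - (4)*R1:  [   0   -2  -10 ]
Row echelon form:
[ 2  -2  |   -8 ]
[ 0  -2  |  -10 ]
Back-substitution:
t = (-10) / -2 = 5
s = (-8 - (-2)*(5)) / 2 = 1

(1, 5)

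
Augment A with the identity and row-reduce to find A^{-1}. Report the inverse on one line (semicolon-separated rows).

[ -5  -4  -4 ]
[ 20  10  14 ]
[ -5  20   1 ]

inverse = [3 38/45 8/45; 1 5/18 1/9; -5 -4/3 -1/3]

Gauss-Jordan on [A | I]:
R1 <- (1/-5)*R1:  [    1   4/5   4/5  |  -1/5     0     0 ]
R2 <- R2 - (20)*R1:  [  0  -6  -2  |   4   1   0 ]
R3 <- R3 - (-5)*R1:  [  0  24   5  |  -1   0   1 ]
R2 <- (1/-6)*R2:  [    0     1   1/3  |  -2/3  -1/6     0 ]
R1 <- R1 - (4/5)*R2:  [    1     0  8/15  |   1/3  2/15     0 ]
R3 <- R3 - (24)*R2:  [  0   0  -3  |  15   4   1 ]
R3 <- (1/-3)*R3:  [    0     0     1  |    -5  -4/3  -1/3 ]
R1 <- R1 - (8/15)*R3:  [     1      0      0  |      3  38/45   8/45 ]
R2 <- R2 - (1/3)*R3:  [    0     1     0  |     1  5/18   1/9 ]
Right block of [I | A^{-1}] is the inverse:
[  3  38/45  8/45 ]
[  1   5/18   1/9 ]
[ -5   -4/3  -1/3 ]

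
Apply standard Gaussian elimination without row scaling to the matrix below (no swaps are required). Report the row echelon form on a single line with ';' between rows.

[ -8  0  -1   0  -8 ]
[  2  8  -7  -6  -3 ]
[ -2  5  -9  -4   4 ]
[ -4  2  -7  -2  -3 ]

REF = [-8 0 -1 0 -8; 0 8 -29/4 -6 -5; 0 0 -135/32 -1/4 73/8; 0 0 0 -2/9 -71/9]

Forward elimination:
R2 <- R2 - (-1/4)*R1:  [     0      8  -29/4     -6     -5 ]
R3 <- R3 - (1/4)*R1:  [     0      5  -35/4     -4      6 ]
R4 <- R4 - (1/2)*R1:  [     0      2  -13/2     -2      1 ]
R3 <- R3 - (5/8)*R2:  [       0        0  -135/32     -1/4     73/8 ]
R4 <- R4 - (1/4)*R2:  [      0       0  -75/16    -1/2     9/4 ]
R4 <- R4 - (10/9)*R3:  [     0      0      0   -2/9  -71/9 ]
Row echelon form:
[ -8  0       -1     0     -8 ]
[  0  8    -29/4    -6     -5 ]
[  0  0  -135/32  -1/4   73/8 ]
[  0  0        0  -2/9  -71/9 ]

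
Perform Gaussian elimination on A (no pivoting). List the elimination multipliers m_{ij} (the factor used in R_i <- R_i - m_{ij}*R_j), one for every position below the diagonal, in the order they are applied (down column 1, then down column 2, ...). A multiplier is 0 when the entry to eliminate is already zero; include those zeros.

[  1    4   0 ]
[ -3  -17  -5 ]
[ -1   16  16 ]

multipliers: -3, -1, -4

Forward elimination:
R2 <- R2 - (-3)*R1:  [  0  -5  -5 ]
R3 <- R3 - (-1)*R1:  [  0  20  16 ]
R3 <- R3 - (-4)*R2:  [  0   0  -4 ]
Multipliers (in order of application): m_{21} = -3, m_{31} = -1, m_{32} = -4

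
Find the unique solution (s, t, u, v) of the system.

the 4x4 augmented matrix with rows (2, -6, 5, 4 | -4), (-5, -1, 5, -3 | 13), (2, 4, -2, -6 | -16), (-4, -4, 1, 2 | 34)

Forward elimination on [A|b]:
R2 <- R2 - (-5/2)*R1:  [    0   -16  35/2     7     3 ]
R3 <- R3 - (1)*R1:  [   0   10   -7  -10  -12 ]
R4 <- R4 - (-2)*R1:  [   0  -16   11   10   26 ]
R3 <- R3 - (-5/8)*R2:  [     0      0  63/16  -45/8  -81/8 ]
R4 <- R4 - (1)*R2:  [     0      0  -13/2      3     23 ]
R4 <- R4 - (-104/63)*R3:  [     0      0      0  -44/7   44/7 ]
Row echelon form:
[ 2   -6      5      4  |     -4 ]
[ 0  -16   35/2      7  |      3 ]
[ 0    0  63/16  -45/8  |  -81/8 ]
[ 0    0      0  -44/7  |   44/7 ]
Back-substitution:
v = (44/7) / (-44/7) = -1
u = (-81/8 - (-45/8)*(-1)) / (63/16) = -4
t = (3 - (35/2)*(-4) - (7)*(-1)) / -16 = -5
s = (-4 - (-6)*(-5) - (5)*(-4) - (4)*(-1)) / 2 = -5

(-5, -5, -4, -1)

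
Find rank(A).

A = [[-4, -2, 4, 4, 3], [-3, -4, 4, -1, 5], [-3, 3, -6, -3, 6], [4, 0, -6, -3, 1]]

Row reduction:
R2 <- R2 - (3/4)*R1:  [    0  -5/2     1    -4  11/4 ]
R3 <- R3 - (3/4)*R1:  [    0   9/2    -9    -6  15/4 ]
R4 <- R4 - (-1)*R1:  [  0  -2  -2   1   4 ]
R3 <- R3 - (-9/5)*R2:  [     0      0  -36/5  -66/5  87/10 ]
R4 <- R4 - (4/5)*R2:  [     0      0  -14/5   21/5    9/5 ]
R4 <- R4 - (7/18)*R3:  [      0       0       0    28/3  -19/12 ]
Row echelon form:
[ -4    -2      4      4       3 ]
[  0  -5/2      1     -4    11/4 ]
[  0     0  -36/5  -66/5   87/10 ]
[  0     0      0   28/3  -19/12 ]
Nonzero rows / pivot columns: 4

rank(A) = 4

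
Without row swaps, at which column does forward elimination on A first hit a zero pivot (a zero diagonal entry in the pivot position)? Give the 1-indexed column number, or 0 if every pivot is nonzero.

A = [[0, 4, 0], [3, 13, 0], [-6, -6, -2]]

Naive forward elimination:
Pivot entry (1,1) is zero but row 2 has 3 in column 1 -> naive elimination stops; a row interchange (e.g. R1 <-> R2) would be required here.

first zero-pivot column = 1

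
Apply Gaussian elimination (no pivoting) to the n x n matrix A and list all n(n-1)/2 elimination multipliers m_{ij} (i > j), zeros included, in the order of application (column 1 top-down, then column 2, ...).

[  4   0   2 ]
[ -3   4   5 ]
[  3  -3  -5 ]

Forward elimination:
R2 <- R2 - (-3/4)*R1:  [    0     4  13/2 ]
R3 <- R3 - (3/4)*R1:  [     0     -3  -13/2 ]
R3 <- R3 - (-3/4)*R2:  [     0      0  -13/8 ]
Multipliers (in order of application): m_{21} = -3/4, m_{31} = 3/4, m_{32} = -3/4

multipliers: -3/4, 3/4, -3/4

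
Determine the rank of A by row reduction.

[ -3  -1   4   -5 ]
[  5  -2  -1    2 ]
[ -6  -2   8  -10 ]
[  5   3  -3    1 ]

Row reduction:
R2 <- R2 - (-5/3)*R1:  [     0  -11/3   17/3  -19/3 ]
R3 <- R3 - (2)*R1:  [ 0  0  0  0 ]
R4 <- R4 - (-5/3)*R1:  [     0    4/3   11/3  -22/3 ]
R4 <- R4 - (-4/11)*R2:  [       0        0    63/11  -106/11 ]
R3 <-> R4   (pivot in column 3 was zero)
[ -3     -1      4       -5 ]
[  0  -11/3   17/3    -19/3 ]
[  0      0  63/11  -106/11 ]
[  0      0      0        0 ]
Row echelon form:
[ -3     -1      4       -5 ]
[  0  -11/3   17/3    -19/3 ]
[  0      0  63/11  -106/11 ]
[  0      0      0        0 ]
Nonzero rows / pivot columns: 3

rank(A) = 3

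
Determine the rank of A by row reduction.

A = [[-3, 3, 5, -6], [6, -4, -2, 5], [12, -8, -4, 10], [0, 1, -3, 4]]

rank(A) = 3

Row reduction:
R2 <- R2 - (-2)*R1:  [  0   2   8  -7 ]
R3 <- R3 - (-4)*R1:  [   0    4   16  -14 ]
R3 <- R3 - (2)*R2:  [ 0  0  0  0 ]
R4 <- R4 - (1/2)*R2:  [    0     0    -7  15/2 ]
R3 <-> R4   (pivot in column 3 was zero)
[ -3  3   5    -6 ]
[  0  2   8    -7 ]
[  0  0  -7  15/2 ]
[  0  0   0     0 ]
Row echelon form:
[ -3  3   5    -6 ]
[  0  2   8    -7 ]
[  0  0  -7  15/2 ]
[  0  0   0     0 ]
Nonzero rows / pivot columns: 3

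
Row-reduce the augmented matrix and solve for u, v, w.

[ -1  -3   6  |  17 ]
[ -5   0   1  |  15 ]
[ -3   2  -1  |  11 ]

(-2, 5, 5)

Forward elimination on [A|b]:
R2 <- R2 - (5)*R1:  [   0   15  -29  -70 ]
R3 <- R3 - (3)*R1:  [   0   11  -19  -40 ]
R3 <- R3 - (11/15)*R2:  [     0      0  34/15   34/3 ]
Row echelon form:
[ -1  -3      6  |    17 ]
[  0  15    -29  |   -70 ]
[  0   0  34/15  |  34/3 ]
Back-substitution:
w = (34/3) / (34/15) = 5
v = (-70 - (-29)*(5)) / 15 = 5
u = (17 - (-3)*(5) - (6)*(5)) / -1 = -2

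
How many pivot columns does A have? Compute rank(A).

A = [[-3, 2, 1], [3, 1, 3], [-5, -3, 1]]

Row reduction:
R2 <- R2 - (-1)*R1:  [ 0  3  4 ]
R3 <- R3 - (5/3)*R1:  [     0  -19/3   -2/3 ]
R3 <- R3 - (-19/9)*R2:  [    0     0  70/9 ]
Row echelon form:
[ -3  2     1 ]
[  0  3     4 ]
[  0  0  70/9 ]
Nonzero rows / pivot columns: 3

rank(A) = 3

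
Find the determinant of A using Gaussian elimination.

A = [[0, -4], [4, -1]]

Forward elimination:
R1 <-> R2   (pivot in column 1 was zero)
[ 4  -1 ]
[ 0  -4 ]
Upper-triangular form:
[ 4  -1 ]
[ 0  -4 ]
det(A) = (-1)^1 * (4) * (-4) = 16  (1 row swap -> sign -1)

det(A) = 16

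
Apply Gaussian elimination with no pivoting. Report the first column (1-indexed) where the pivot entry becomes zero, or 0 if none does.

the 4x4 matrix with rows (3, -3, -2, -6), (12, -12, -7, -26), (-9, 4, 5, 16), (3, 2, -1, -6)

first zero-pivot column = 2

Naive forward elimination:
R2 <- R2 - (4)*R1:  [  0   0   1  -2 ]
R3 <- R3 - (-3)*R1:  [  0  -5  -1  -2 ]
R4 <- R4 - (1)*R1:  [ 0  5  1  0 ]
Matrix at this point:
[ 3  -3  -2  -6 ]
[ 0   0   1  -2 ]
[ 0  -5  -1  -2 ]
[ 0   5   1   0 ]
Pivot entry (2,2) is zero but row 3 has -5 in column 2 -> naive elimination stops; a row interchange (e.g. R2 <-> R3) would be required here.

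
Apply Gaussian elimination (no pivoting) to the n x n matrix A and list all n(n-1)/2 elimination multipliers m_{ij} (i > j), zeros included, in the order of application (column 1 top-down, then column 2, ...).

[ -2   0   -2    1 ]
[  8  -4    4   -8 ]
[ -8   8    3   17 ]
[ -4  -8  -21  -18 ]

multipliers: -4, 4, 2, -2, 2, -3

Forward elimination:
R2 <- R2 - (-4)*R1:  [  0  -4  -4  -4 ]
R3 <- R3 - (4)*R1:  [  0   8  11  13 ]
R4 <- R4 - (2)*R1:  [   0   -8  -17  -20 ]
R3 <- R3 - (-2)*R2:  [ 0  0  3  5 ]
R4 <- R4 - (2)*R2:  [   0    0   -9  -12 ]
R4 <- R4 - (-3)*R3:  [ 0  0  0  3 ]
Multipliers (in order of application): m_{21} = -4, m_{31} = 4, m_{41} = 2, m_{32} = -2, m_{42} = 2, m_{43} = -3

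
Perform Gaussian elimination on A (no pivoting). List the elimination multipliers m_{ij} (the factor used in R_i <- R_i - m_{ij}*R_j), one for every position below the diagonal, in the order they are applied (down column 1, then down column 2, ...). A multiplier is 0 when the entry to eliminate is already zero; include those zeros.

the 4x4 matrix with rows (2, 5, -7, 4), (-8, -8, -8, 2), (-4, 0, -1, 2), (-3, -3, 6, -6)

Forward elimination:
R2 <- R2 - (-4)*R1:  [   0   12  -36   18 ]
R3 <- R3 - (-2)*R1:  [   0   10  -15   10 ]
R4 <- R4 - (-3/2)*R1:  [    0   9/2  -9/2     0 ]
R3 <- R3 - (5/6)*R2:  [  0   0  15  -5 ]
R4 <- R4 - (3/8)*R2:  [     0      0      9  -27/4 ]
R4 <- R4 - (3/5)*R3:  [     0      0      0  -15/4 ]
Multipliers (in order of application): m_{21} = -4, m_{31} = -2, m_{41} = -3/2, m_{32} = 5/6, m_{42} = 3/8, m_{43} = 3/5

multipliers: -4, -2, -3/2, 5/6, 3/8, 3/5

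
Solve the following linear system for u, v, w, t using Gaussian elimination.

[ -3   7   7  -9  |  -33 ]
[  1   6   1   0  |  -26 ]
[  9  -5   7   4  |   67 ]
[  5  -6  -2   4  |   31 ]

Forward elimination on [A|b]:
R2 <- R2 - (-1/3)*R1:  [    0  25/3  10/3    -3   -37 ]
R3 <- R3 - (-3)*R1:  [   0   16   28  -23  -32 ]
R4 <- R4 - (-5/3)*R1:  [    0  17/3  29/3   -11   -24 ]
R3 <- R3 - (48/25)*R2:  [       0        0    108/5  -431/25   976/25 ]
R4 <- R4 - (17/25)*R2:  [       0        0     37/5  -224/25    29/25 ]
R4 <- R4 - (37/108)*R3:  [         0          0          0  -1649/540  -1649/135 ]
Row echelon form:
[ -3     7      7         -9  |        -33 ]
[  0  25/3   10/3         -3  |        -37 ]
[  0     0  108/5    -431/25  |     976/25 ]
[  0     0      0  -1649/540  |  -1649/135 ]
Back-substitution:
t = (-1649/135) / (-1649/540) = 4
w = (976/25 - (-431/25)*(4)) / (108/5) = 5
v = (-37 - (10/3)*(5) - (-3)*(4)) / (25/3) = -5
u = (-33 - (7)*(-5) - (7)*(5) - (-9)*(4)) / -3 = -1

(-1, -5, 5, 4)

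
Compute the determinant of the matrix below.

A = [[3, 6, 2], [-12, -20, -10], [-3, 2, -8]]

det(A) = -24

Forward elimination:
R2 <- R2 - (-4)*R1:  [  0   4  -2 ]
R3 <- R3 - (-1)*R1:  [  0   8  -6 ]
R3 <- R3 - (2)*R2:  [  0   0  -2 ]
Upper-triangular form:
[ 3  6   2 ]
[ 0  4  -2 ]
[ 0  0  -2 ]
det(A) = (-1)^0 * (3) * (4) * (-2) = -24  (0 row swaps -> sign +1)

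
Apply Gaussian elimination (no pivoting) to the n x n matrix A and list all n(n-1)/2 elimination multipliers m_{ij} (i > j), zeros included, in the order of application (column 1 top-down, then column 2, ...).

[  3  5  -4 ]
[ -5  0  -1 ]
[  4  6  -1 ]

multipliers: -5/3, 4/3, -2/25

Forward elimination:
R2 <- R2 - (-5/3)*R1:  [     0   25/3  -23/3 ]
R3 <- R3 - (4/3)*R1:  [    0  -2/3  13/3 ]
R3 <- R3 - (-2/25)*R2:  [     0      0  93/25 ]
Multipliers (in order of application): m_{21} = -5/3, m_{31} = 4/3, m_{32} = -2/25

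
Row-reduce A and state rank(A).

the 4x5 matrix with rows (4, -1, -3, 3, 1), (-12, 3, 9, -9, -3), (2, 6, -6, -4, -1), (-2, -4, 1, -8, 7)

rank(A) = 3

Row reduction:
R2 <- R2 - (-3)*R1:  [ 0  0  0  0  0 ]
R3 <- R3 - (1/2)*R1:  [     0   13/2   -9/2  -11/2   -3/2 ]
R4 <- R4 - (-1/2)*R1:  [     0   -9/2   -1/2  -13/2   15/2 ]
R2 <-> R3   (pivot in column 2 was zero)
[ 4    -1    -3      3     1 ]
[ 0  13/2  -9/2  -11/2  -3/2 ]
[ 0     0     0      0     0 ]
[ 0  -9/2  -1/2  -13/2  15/2 ]
R4 <- R4 - (-9/13)*R2:  [       0        0   -47/13  -134/13    84/13 ]
R3 <-> R4   (pivot in column 3 was zero)
[ 4    -1      -3        3      1 ]
[ 0  13/2    -9/2    -11/2   -3/2 ]
[ 0     0  -47/13  -134/13  84/13 ]
[ 0     0       0        0      0 ]
Row echelon form:
[ 4    -1      -3        3      1 ]
[ 0  13/2    -9/2    -11/2   -3/2 ]
[ 0     0  -47/13  -134/13  84/13 ]
[ 0     0       0        0      0 ]
Nonzero rows / pivot columns: 3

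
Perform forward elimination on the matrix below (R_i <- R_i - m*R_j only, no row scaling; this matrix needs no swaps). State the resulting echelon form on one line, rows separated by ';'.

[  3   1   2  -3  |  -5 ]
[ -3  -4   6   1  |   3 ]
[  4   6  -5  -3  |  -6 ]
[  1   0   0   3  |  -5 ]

Forward elimination:
R2 <- R2 - (-1)*R1:  [  0  -3   8  -2  -2 ]
R3 <- R3 - (4/3)*R1:  [     0   14/3  -23/3      1    2/3 ]
R4 <- R4 - (1/3)*R1:  [     0   -1/3   -2/3      4  -10/3 ]
R3 <- R3 - (-14/9)*R2:  [     0      0   43/9  -19/9  -22/9 ]
R4 <- R4 - (1/9)*R2:  [     0      0  -14/9   38/9  -28/9 ]
R4 <- R4 - (-14/43)*R3:  [       0        0        0   152/43  -168/43 ]
Row echelon form:
[ 3   1     2      -3  |       -5 ]
[ 0  -3     8      -2  |       -2 ]
[ 0   0  43/9   -19/9  |    -22/9 ]
[ 0   0     0  152/43  |  -168/43 ]

REF = [3 1 2 -3 -5; 0 -3 8 -2 -2; 0 0 43/9 -19/9 -22/9; 0 0 0 152/43 -168/43]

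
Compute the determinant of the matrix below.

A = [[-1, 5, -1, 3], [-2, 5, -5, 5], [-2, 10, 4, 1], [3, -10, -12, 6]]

Forward elimination:
R2 <- R2 - (2)*R1:  [  0  -5  -3  -1 ]
R3 <- R3 - (2)*R1:  [  0   0   6  -5 ]
R4 <- R4 - (-3)*R1:  [   0    5  -15   15 ]
R4 <- R4 - (-1)*R2:  [   0    0  -18   14 ]
R4 <- R4 - (-3)*R3:  [  0   0   0  -1 ]
Upper-triangular form:
[ -1   5  -1   3 ]
[  0  -5  -3  -1 ]
[  0   0   6  -5 ]
[  0   0   0  -1 ]
det(A) = (-1)^0 * (-1) * (-5) * (6) * (-1) = -30  (0 row swaps -> sign +1)

det(A) = -30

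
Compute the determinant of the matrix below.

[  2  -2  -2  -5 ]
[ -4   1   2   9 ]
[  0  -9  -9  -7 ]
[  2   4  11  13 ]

Forward elimination:
R2 <- R2 - (-2)*R1:  [  0  -3  -2  -1 ]
R4 <- R4 - (1)*R1:  [  0   6  13  18 ]
R3 <- R3 - (3)*R2:  [  0   0  -3  -4 ]
R4 <- R4 - (-2)*R2:  [  0   0   9  16 ]
R4 <- R4 - (-3)*R3:  [ 0  0  0  4 ]
Upper-triangular form:
[ 2  -2  -2  -5 ]
[ 0  -3  -2  -1 ]
[ 0   0  -3  -4 ]
[ 0   0   0   4 ]
det(A) = (-1)^0 * (2) * (-3) * (-3) * (4) = 72  (0 row swaps -> sign +1)

det(A) = 72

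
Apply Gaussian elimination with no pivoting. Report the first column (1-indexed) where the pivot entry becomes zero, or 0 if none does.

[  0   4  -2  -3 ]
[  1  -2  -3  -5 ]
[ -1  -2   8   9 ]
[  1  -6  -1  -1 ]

first zero-pivot column = 1

Naive forward elimination:
Pivot entry (1,1) is zero but row 2 has 1 in column 1 -> naive elimination stops; a row interchange (e.g. R1 <-> R2) would be required here.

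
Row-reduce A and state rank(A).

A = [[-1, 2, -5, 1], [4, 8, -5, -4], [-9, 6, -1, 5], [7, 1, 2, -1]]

Row reduction:
R2 <- R2 - (-4)*R1:  [   0   16  -25    0 ]
R3 <- R3 - (9)*R1:  [   0  -12   44   -4 ]
R4 <- R4 - (-7)*R1:  [   0   15  -33    6 ]
R3 <- R3 - (-3/4)*R2:  [     0      0  101/4     -4 ]
R4 <- R4 - (15/16)*R2:  [       0        0  -153/16        6 ]
R4 <- R4 - (-153/404)*R3:  [       0        0        0  453/101 ]
Row echelon form:
[ -1   2     -5        1 ]
[  0  16    -25        0 ]
[  0   0  101/4       -4 ]
[  0   0      0  453/101 ]
Nonzero rows / pivot columns: 4

rank(A) = 4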